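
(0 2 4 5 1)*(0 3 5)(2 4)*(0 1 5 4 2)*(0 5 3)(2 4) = (0 4 1)(2 5 3)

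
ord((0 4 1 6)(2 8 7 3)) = 4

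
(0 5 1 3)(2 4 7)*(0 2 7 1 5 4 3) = (0 4 1)(2 3)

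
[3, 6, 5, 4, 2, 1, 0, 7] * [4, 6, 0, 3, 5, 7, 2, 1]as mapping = [0→3, 1→2, 2→7, 3→5, 4→0, 5→6, 6→4, 7→1]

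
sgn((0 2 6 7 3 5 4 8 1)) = 1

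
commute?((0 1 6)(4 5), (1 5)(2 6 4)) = no:(0 1 6)(4 5)*(1 5)(2 6 4) = (0 5 2 6)(1 4), (1 5)(2 6 4)*(0 1 6)(4 5) = (0 1 4 2)(5 6)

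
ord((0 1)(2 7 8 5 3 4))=6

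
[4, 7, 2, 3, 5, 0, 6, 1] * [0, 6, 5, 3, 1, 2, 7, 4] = [1, 4, 5, 3, 2, 0, 7, 6]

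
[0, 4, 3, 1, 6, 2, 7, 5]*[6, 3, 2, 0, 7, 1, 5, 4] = [6, 7, 0, 3, 5, 2, 4, 1]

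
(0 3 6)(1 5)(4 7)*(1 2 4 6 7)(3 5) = (0 5 2 4 1 3 7 6)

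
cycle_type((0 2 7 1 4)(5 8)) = 2.5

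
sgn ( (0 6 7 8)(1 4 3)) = -1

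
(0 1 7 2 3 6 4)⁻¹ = (0 4 6 3 2 7 1)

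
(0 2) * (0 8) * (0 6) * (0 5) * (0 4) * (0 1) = (0 2 8 6 5 4 1)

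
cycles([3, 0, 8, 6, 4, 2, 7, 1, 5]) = (0 3 6 7 1)(2 8 5)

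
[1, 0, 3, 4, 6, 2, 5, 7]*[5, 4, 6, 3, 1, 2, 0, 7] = [4, 5, 3, 1, 0, 6, 2, 7]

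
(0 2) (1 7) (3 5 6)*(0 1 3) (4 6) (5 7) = (0 2 1 5 4 6) (3 7) 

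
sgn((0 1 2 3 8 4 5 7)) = -1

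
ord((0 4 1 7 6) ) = 5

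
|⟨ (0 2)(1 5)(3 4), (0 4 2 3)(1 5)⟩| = 8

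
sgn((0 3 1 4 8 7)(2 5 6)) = -1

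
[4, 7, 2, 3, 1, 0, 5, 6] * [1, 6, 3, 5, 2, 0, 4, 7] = [2, 7, 3, 5, 6, 1, 0, 4]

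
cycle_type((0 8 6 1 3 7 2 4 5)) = 9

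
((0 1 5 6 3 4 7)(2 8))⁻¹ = (0 7 4 3 6 5 1)(2 8)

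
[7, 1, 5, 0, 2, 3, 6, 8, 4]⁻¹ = [3, 1, 4, 5, 8, 2, 6, 0, 7]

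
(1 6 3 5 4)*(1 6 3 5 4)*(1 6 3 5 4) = (1 5 6 4 3)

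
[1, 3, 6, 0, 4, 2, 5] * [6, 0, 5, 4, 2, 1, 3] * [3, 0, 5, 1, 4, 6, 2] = [3, 4, 1, 2, 5, 6, 0]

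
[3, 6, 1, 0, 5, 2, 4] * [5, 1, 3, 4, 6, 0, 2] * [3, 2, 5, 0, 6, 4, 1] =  [6, 5, 2, 4, 3, 0, 1]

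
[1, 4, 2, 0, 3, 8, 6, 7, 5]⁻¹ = [3, 0, 2, 4, 1, 8, 6, 7, 5]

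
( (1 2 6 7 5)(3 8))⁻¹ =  (1 5 7 6 2)(3 8)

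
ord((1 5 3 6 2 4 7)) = 7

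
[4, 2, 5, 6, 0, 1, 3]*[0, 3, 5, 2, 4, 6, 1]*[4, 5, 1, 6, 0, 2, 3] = [0, 2, 3, 5, 4, 6, 1]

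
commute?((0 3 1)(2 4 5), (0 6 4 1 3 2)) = no:(0 3 1)(2 4 5) * (0 6 4 1 3 2) = (0 2 1 6 4 5), (0 6 4 1 3 2) * (0 3 1)(2 4 5) = (0 6 5 2 3 4)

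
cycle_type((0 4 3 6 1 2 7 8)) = 8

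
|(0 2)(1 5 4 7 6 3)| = 6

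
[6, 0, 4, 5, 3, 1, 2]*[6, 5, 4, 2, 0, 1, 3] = [3, 6, 0, 1, 2, 5, 4]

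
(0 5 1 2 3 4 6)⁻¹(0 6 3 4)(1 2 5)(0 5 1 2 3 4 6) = (0 4 6 5)(1 2 3)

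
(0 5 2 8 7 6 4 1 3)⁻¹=(0 3 1 4 6 7 8 2 5)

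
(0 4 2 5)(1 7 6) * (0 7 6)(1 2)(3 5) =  (0 4 1 6 2 3 5 7)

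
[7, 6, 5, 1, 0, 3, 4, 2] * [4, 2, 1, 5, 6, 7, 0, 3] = [3, 0, 7, 2, 4, 5, 6, 1]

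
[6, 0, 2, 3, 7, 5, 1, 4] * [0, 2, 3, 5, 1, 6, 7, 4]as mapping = [0→7, 1→0, 2→3, 3→5, 4→4, 5→6, 6→2, 7→1]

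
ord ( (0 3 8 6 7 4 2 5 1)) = 9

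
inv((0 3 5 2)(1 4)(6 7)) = (0 2 5 3)(1 4)(6 7)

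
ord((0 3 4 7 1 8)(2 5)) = 6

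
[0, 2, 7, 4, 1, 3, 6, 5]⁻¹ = [0, 4, 1, 5, 3, 7, 6, 2]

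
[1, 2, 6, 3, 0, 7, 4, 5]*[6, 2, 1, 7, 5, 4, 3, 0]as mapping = [0→2, 1→1, 2→3, 3→7, 4→6, 5→0, 6→5, 7→4]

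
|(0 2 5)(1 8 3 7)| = 12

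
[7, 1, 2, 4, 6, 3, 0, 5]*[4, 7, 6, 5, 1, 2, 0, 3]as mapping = [0→3, 1→7, 2→6, 3→1, 4→0, 5→5, 6→4, 7→2]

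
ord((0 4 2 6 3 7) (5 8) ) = 6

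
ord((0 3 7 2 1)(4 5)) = 10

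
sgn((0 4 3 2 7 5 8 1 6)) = 1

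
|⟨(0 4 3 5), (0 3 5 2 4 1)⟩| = 720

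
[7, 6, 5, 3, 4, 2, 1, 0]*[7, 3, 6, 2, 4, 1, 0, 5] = [5, 0, 1, 2, 4, 6, 3, 7] 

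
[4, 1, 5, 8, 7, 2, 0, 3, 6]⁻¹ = [6, 1, 5, 7, 0, 2, 8, 4, 3]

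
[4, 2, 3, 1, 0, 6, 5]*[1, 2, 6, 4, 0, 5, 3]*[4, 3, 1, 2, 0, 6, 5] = [4, 5, 0, 1, 3, 2, 6]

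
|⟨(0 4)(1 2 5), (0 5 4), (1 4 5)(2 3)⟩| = 720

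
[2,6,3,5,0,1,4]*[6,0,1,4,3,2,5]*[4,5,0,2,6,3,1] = [5,3,6,0,1,4,2]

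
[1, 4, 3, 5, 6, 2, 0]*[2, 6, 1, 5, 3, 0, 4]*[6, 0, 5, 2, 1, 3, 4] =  [4, 2, 3, 6, 1, 0, 5]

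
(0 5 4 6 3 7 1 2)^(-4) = (0 3)(1 4)(2 6)(5 7)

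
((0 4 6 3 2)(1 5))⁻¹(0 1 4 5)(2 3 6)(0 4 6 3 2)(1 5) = (0 2 3)(1 4 5 6)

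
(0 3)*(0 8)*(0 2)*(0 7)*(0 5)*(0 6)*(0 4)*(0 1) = (0 3 8 2 7 5 6 4 1)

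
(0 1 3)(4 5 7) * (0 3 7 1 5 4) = (0 5 1 7)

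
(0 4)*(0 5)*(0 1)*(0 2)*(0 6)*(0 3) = (0 4 5 1 2 6 3)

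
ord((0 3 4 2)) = 4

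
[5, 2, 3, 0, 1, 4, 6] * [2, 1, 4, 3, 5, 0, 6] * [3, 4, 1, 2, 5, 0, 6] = [3, 5, 2, 1, 4, 0, 6]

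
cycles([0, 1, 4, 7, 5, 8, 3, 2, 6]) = (2 4 5 8 6 3 7) 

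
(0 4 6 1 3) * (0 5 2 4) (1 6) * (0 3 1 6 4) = (0 3 5 2) (4 6) 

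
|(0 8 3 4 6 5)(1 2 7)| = 6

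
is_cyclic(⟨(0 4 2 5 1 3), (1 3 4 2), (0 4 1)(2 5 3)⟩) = no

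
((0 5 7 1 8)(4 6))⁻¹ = (0 8 1 7 5)(4 6)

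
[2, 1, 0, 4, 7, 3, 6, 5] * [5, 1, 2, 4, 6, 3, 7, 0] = [2, 1, 5, 6, 0, 4, 7, 3]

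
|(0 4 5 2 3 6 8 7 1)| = 9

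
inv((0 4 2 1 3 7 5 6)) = (0 6 5 7 3 1 2 4)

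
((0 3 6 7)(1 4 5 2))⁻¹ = (0 7 6 3)(1 2 5 4)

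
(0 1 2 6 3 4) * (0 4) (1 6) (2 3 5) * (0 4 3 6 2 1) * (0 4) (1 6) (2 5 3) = (0 5 6 3) (2 4) 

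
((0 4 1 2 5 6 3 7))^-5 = (0 2 3 4 5 7 1 6)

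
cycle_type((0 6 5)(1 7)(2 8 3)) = 2.3^2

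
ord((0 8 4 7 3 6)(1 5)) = 6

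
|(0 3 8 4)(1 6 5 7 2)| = 20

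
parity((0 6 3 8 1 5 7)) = even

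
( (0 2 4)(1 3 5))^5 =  (0 4 2)(1 5 3)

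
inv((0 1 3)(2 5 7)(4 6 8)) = (0 3 1)(2 7 5)(4 8 6)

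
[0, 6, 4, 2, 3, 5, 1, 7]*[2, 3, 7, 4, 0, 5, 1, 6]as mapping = [0→2, 1→1, 2→0, 3→7, 4→4, 5→5, 6→3, 7→6]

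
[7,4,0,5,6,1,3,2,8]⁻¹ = [2,5,7,6,1,3,4,0,8]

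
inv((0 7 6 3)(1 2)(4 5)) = (0 3 6 7)(1 2)(4 5)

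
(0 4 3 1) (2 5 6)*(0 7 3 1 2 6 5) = (0 4 1 7 3 2) 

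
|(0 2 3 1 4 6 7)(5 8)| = 14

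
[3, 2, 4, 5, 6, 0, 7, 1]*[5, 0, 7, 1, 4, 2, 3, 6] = [1, 7, 4, 2, 3, 5, 6, 0]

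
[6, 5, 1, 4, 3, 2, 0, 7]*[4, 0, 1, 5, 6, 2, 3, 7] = [3, 2, 0, 6, 5, 1, 4, 7]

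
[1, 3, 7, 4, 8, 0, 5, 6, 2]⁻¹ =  [5, 0, 8, 1, 3, 6, 7, 2, 4]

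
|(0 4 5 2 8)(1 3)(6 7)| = 10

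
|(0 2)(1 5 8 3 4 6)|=6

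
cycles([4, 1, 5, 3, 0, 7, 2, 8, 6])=(0 4)(2 5 7 8 6)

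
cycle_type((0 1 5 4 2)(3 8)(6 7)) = 2^2.5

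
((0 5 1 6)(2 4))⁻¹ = (0 6 1 5)(2 4)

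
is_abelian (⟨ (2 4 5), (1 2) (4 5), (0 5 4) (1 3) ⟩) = no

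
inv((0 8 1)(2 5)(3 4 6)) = (0 1 8)(2 5)(3 6 4)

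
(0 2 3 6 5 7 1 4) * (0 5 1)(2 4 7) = (0 4 5 2 3 6 1 7)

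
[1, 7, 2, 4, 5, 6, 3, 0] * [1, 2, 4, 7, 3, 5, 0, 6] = [2, 6, 4, 3, 5, 0, 7, 1]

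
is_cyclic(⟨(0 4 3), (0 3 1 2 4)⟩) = no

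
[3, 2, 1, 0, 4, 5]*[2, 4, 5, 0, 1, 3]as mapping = [0→0, 1→5, 2→4, 3→2, 4→1, 5→3]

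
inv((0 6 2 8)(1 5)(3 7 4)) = (0 8 2 6)(1 5)(3 4 7)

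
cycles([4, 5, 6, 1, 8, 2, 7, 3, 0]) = (0 4 8)(1 5 2 6 7 3)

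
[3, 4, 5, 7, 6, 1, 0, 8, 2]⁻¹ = [6, 5, 8, 0, 1, 2, 4, 3, 7]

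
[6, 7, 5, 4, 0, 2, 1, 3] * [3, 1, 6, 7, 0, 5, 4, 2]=[4, 2, 5, 0, 3, 6, 1, 7]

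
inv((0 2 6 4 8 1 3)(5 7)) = (0 3 1 8 4 6 2)(5 7)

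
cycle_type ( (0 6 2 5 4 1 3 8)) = 8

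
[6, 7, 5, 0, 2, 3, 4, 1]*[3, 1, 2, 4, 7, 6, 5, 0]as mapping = [0→5, 1→0, 2→6, 3→3, 4→2, 5→4, 6→7, 7→1]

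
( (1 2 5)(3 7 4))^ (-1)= (1 5 2)(3 4 7)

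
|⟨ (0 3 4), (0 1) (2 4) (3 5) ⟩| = 18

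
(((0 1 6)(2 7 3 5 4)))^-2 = (0 1 6)(2 5 7 4 3)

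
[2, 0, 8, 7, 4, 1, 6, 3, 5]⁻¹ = [1, 5, 0, 7, 4, 8, 6, 3, 2]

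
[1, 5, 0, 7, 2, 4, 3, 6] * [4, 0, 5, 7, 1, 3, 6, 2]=[0, 3, 4, 2, 5, 1, 7, 6]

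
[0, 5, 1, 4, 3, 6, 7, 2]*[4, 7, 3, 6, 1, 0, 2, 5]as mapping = [0→4, 1→0, 2→7, 3→1, 4→6, 5→2, 6→5, 7→3]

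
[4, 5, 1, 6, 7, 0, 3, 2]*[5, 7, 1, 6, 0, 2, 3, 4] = [0, 2, 7, 3, 4, 5, 6, 1]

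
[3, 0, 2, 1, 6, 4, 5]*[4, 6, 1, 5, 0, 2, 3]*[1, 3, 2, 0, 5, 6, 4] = [6, 5, 3, 4, 0, 1, 2]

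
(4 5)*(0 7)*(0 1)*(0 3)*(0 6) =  (0 7 1 3 6)(4 5)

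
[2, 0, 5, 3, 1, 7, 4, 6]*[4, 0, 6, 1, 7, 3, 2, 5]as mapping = [0→6, 1→4, 2→3, 3→1, 4→0, 5→5, 6→7, 7→2]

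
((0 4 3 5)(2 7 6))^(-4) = (2 6 7)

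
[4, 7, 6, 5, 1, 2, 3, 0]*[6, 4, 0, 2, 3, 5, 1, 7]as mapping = [0→3, 1→7, 2→1, 3→5, 4→4, 5→0, 6→2, 7→6]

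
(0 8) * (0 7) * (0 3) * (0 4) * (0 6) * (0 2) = (0 8 7 3 4 6 2)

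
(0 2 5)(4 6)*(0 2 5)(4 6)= (0 5 2)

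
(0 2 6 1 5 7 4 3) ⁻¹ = (0 3 4 7 5 1 6 2) 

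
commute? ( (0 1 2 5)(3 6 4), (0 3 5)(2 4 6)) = no: (0 1 2 5)(3 6 4) * (0 3 5)(2 4 6) = (0 1 4 5 3 2), (0 3 5)(2 4 6) * (0 1 2 5)(3 6 4) = (0 6 5 1 2 3)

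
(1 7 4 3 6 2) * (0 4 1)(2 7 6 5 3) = (0 4 2)(1 6 7)(3 5)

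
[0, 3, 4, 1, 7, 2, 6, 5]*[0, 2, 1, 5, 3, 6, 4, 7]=[0, 5, 3, 2, 7, 1, 4, 6]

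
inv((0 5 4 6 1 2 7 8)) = (0 8 7 2 1 6 4 5)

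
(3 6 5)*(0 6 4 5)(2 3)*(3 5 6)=(0 3 4 6)(2 5)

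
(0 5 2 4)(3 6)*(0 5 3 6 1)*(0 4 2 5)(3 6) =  (0 6 3 1 4)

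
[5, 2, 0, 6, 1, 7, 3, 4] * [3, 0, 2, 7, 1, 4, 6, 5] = [4, 2, 3, 6, 0, 5, 7, 1]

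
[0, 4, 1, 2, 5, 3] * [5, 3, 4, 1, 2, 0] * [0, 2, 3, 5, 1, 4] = [4, 3, 5, 1, 0, 2]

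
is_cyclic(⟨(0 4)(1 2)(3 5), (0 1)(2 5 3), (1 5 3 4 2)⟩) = no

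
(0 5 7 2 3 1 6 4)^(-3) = (0 1 7 4 3 5 6 2)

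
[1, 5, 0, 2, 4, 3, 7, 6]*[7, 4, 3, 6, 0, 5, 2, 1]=[4, 5, 7, 3, 0, 6, 1, 2]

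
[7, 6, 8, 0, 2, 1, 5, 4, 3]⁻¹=[3, 5, 4, 8, 7, 6, 1, 0, 2]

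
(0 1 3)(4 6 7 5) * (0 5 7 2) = (0 1 3 5 4 6 2)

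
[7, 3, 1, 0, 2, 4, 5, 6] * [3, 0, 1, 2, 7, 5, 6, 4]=[4, 2, 0, 3, 1, 7, 5, 6]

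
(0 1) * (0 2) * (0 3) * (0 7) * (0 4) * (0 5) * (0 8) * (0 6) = (0 1 2 3 7 4 5 8 6)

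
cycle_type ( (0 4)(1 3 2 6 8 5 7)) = 2.7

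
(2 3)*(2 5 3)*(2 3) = (2 3 5)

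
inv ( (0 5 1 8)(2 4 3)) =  (0 8 1 5)(2 3 4)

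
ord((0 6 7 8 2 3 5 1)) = 8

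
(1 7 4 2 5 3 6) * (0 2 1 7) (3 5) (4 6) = (0 2 3 4 1) (6 7) 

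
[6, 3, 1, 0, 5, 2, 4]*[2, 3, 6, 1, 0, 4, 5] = [5, 1, 3, 2, 4, 6, 0]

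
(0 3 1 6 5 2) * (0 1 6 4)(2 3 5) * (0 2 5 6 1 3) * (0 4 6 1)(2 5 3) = (0 1 6 3)(4 5)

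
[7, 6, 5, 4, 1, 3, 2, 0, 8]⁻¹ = [7, 4, 6, 5, 3, 2, 1, 0, 8]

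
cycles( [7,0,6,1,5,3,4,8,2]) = (0 7 8 2 6 4 5 3 1)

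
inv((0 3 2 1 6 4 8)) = (0 8 4 6 1 2 3)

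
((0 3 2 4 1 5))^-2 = (0 1 2)(3 5 4)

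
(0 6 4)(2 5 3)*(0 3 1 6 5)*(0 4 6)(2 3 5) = (0 2 4 5 1)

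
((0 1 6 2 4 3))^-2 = (0 4 6)(1 3 2)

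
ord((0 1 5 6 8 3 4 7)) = 8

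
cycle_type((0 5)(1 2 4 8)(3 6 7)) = 2.3.4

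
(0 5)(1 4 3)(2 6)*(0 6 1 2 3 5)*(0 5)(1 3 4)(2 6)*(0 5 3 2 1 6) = (0 3)(1 6 4 5)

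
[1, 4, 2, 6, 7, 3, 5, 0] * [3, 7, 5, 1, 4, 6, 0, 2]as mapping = [0→7, 1→4, 2→5, 3→0, 4→2, 5→1, 6→6, 7→3]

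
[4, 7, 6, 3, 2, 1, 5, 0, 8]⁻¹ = [7, 5, 4, 3, 0, 6, 2, 1, 8]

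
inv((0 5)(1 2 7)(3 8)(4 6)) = (0 5)(1 7 2)(3 8)(4 6)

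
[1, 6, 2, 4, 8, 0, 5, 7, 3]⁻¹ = [5, 0, 2, 8, 3, 6, 1, 7, 4]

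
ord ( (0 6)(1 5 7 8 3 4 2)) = 14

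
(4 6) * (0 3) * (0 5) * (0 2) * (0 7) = (0 3 5 2 7)(4 6)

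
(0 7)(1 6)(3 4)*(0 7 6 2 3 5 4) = (0 6 1 2 3)(4 5)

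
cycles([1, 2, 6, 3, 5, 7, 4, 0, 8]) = (0 1 2 6 4 5 7)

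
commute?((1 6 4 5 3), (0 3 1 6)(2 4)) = no:(1 6 4 5 3) * (0 3 1 6)(2 4) = (0 3 6 2 4 5 1), (0 3 1 6)(2 4) * (1 6 4 5 3) = (0 1 4 2 5 3 6)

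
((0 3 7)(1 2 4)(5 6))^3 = (5 6)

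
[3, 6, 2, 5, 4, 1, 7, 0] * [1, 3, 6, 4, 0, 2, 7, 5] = [4, 7, 6, 2, 0, 3, 5, 1]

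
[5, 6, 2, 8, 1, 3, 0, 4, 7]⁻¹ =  [6, 4, 2, 5, 7, 0, 1, 8, 3]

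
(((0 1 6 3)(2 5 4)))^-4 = (2 4 5)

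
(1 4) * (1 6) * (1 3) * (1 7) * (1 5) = (1 4 6 3 7 5) 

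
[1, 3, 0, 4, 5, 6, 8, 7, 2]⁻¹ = [2, 0, 8, 1, 3, 4, 5, 7, 6]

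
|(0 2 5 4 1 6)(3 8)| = 6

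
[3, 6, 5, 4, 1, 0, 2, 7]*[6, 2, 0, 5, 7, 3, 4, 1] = [5, 4, 3, 7, 2, 6, 0, 1]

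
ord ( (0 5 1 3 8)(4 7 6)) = 15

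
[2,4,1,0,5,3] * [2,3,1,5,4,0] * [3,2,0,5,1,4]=[2,1,5,0,3,4]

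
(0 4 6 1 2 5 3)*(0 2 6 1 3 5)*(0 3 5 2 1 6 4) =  (1 4 6 5 2 3)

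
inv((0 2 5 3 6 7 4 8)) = (0 8 4 7 6 3 5 2)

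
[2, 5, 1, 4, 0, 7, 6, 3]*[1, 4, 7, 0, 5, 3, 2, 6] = [7, 3, 4, 5, 1, 6, 2, 0]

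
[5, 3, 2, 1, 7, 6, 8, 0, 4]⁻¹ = [7, 3, 2, 1, 8, 0, 5, 4, 6]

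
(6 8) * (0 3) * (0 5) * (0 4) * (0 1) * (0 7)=(0 3 5 4 1 7)(6 8)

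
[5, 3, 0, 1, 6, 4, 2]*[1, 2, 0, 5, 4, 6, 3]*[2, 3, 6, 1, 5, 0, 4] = [4, 0, 3, 6, 1, 5, 2]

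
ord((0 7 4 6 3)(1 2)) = 10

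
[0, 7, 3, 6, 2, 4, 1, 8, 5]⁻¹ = [0, 6, 4, 2, 5, 8, 3, 1, 7]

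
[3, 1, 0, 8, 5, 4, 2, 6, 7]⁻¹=[2, 1, 6, 0, 5, 4, 7, 8, 3]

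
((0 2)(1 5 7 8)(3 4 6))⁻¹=(0 2)(1 8 7 5)(3 6 4)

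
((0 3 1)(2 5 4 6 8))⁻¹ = (0 1 3)(2 8 6 4 5)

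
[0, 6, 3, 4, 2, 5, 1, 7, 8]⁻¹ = [0, 6, 4, 2, 3, 5, 1, 7, 8]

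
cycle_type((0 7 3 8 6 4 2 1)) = 8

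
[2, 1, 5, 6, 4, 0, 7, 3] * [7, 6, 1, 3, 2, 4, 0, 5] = [1, 6, 4, 0, 2, 7, 5, 3]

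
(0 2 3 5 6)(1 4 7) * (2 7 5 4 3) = (0 7 1 3 4 5 6)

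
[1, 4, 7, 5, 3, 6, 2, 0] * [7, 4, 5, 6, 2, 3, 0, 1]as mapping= [0→4, 1→2, 2→1, 3→3, 4→6, 5→0, 6→5, 7→7]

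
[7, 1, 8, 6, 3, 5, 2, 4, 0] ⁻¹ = [8, 1, 6, 4, 7, 5, 3, 0, 2] 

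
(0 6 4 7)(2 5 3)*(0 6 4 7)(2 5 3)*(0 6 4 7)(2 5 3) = (0 7 4 6)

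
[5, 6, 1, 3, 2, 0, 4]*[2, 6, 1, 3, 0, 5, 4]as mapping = [0→5, 1→4, 2→6, 3→3, 4→1, 5→2, 6→0]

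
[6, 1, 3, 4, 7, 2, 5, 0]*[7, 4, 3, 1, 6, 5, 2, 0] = [2, 4, 1, 6, 0, 3, 5, 7]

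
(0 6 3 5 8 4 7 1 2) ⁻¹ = (0 2 1 7 4 8 5 3 6) 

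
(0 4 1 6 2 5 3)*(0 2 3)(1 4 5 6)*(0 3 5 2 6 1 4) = (0 2 1 4)(3 6 5)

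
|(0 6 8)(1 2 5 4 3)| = 15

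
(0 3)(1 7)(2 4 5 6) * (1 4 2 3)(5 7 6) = (0 1 6 3)(4 7)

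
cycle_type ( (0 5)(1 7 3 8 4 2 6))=2.7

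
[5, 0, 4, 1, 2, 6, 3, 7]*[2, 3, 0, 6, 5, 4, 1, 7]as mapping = [0→4, 1→2, 2→5, 3→3, 4→0, 5→1, 6→6, 7→7]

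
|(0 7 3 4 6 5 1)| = 7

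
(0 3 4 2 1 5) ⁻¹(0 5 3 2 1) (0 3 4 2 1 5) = (0 4 1 5 3) 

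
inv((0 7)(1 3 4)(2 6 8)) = (0 7)(1 4 3)(2 8 6)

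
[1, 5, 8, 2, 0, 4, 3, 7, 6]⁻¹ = [4, 0, 3, 6, 5, 1, 8, 7, 2]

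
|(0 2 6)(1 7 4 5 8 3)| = 6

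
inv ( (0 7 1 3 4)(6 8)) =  (0 4 3 1 7)(6 8)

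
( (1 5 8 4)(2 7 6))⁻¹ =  (1 4 8 5)(2 6 7)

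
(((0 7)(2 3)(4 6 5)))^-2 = (4 6 5)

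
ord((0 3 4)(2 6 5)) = 3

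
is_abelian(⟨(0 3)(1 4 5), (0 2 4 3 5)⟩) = no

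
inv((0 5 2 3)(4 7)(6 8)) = (0 3 2 5)(4 7)(6 8)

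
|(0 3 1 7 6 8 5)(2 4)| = 14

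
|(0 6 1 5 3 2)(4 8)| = 6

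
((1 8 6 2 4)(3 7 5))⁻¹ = (1 4 2 6 8)(3 5 7)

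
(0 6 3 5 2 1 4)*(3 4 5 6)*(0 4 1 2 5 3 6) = (0 6 1 3)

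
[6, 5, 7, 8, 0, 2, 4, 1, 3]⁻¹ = [4, 7, 5, 8, 6, 1, 0, 2, 3]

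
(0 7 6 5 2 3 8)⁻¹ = (0 8 3 2 5 6 7)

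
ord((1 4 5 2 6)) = 5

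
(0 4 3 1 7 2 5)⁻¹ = (0 5 2 7 1 3 4)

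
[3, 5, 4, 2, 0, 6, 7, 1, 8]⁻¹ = [4, 7, 3, 0, 2, 1, 5, 6, 8]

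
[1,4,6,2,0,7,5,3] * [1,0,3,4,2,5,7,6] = [0,2,7,3,1,6,5,4]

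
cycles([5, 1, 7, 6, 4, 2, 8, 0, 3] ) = (0 5 2 7)(3 6 8)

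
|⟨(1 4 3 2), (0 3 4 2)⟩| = 20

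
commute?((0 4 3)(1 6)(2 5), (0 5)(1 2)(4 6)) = no:(0 4 3)(1 6)(2 5)*(0 5)(1 2)(4 6) = (0 6 2)(1 4 3 5), (0 5)(1 2)(4 6)*(0 4 3)(1 6)(2 5) = (0 2 6 3)(1 5 4)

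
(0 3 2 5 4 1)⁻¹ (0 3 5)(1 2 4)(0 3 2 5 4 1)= (0 5 1)(2 4 3)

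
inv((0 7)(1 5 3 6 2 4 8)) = (0 7)(1 8 4 2 6 3 5)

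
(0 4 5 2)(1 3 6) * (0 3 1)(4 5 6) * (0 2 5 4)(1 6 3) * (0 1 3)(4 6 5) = (0 6 2 3 1 5 4)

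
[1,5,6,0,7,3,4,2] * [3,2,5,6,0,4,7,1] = [2,4,7,3,1,6,0,5]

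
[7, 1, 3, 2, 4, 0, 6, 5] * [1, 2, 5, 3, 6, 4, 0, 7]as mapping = [0→7, 1→2, 2→3, 3→5, 4→6, 5→1, 6→0, 7→4]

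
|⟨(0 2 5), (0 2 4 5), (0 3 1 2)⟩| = 720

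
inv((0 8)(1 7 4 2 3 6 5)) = (0 8)(1 5 6 3 2 4 7)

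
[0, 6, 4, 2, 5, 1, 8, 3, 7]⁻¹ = [0, 5, 3, 7, 2, 4, 1, 8, 6]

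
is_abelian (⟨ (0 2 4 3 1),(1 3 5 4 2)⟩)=no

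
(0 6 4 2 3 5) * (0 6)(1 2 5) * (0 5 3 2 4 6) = (0 5)(1 4 3)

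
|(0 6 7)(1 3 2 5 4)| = 15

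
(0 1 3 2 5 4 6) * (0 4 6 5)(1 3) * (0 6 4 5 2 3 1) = (0 1)(2 6 5 4)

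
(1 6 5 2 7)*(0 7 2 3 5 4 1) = (0 7)(1 6 4)(3 5)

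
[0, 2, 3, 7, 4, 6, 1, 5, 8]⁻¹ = [0, 6, 1, 2, 4, 7, 5, 3, 8]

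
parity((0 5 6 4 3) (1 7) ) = odd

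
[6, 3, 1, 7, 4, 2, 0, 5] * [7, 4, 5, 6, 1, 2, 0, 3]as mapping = [0→0, 1→6, 2→4, 3→3, 4→1, 5→5, 6→7, 7→2]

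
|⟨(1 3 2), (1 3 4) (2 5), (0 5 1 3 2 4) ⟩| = 720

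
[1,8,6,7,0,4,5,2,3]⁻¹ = [4,0,7,8,5,6,2,3,1]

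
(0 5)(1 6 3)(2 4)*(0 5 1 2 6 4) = (0 1 4 6 3 2)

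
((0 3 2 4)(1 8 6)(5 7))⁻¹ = (0 4 2 3)(1 6 8)(5 7)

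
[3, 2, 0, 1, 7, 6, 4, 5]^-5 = [2, 3, 1, 0, 6, 7, 5, 4]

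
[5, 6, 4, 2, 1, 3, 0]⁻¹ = [6, 4, 3, 5, 2, 0, 1]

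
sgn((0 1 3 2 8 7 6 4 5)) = 1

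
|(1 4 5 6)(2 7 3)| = 12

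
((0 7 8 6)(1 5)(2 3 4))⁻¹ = (0 6 8 7)(1 5)(2 4 3)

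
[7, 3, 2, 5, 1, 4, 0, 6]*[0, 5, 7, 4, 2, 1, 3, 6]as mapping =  [0→6, 1→4, 2→7, 3→1, 4→5, 5→2, 6→0, 7→3]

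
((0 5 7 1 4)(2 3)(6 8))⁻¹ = (0 4 1 7 5)(2 3)(6 8)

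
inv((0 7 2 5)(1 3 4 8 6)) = (0 5 2 7)(1 6 8 4 3)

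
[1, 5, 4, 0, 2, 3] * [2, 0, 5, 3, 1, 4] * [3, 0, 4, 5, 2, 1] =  [3, 2, 0, 4, 1, 5]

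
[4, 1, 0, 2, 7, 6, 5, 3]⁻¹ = [2, 1, 3, 7, 0, 6, 5, 4]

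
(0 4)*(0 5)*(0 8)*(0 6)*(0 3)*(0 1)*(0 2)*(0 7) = (0 4 5 8 6 3 1 2 7)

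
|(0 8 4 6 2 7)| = 6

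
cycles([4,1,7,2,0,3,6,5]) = (0 4)(2 7 5 3)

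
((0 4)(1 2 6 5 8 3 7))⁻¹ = (0 4)(1 7 3 8 5 6 2)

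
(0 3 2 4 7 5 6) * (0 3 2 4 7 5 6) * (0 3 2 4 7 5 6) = (0 4 6 2 5 3 7)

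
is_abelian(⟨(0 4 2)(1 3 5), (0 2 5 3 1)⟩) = no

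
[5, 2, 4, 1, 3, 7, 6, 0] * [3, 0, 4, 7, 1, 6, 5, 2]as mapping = [0→6, 1→4, 2→1, 3→0, 4→7, 5→2, 6→5, 7→3]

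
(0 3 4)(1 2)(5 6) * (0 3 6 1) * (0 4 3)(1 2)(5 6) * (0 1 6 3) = (0 5 2 4 1 6 3)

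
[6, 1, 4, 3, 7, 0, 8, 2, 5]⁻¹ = [5, 1, 7, 3, 2, 8, 0, 4, 6]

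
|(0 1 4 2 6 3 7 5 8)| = 9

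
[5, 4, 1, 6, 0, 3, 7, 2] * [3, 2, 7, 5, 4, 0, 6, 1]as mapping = [0→0, 1→4, 2→2, 3→6, 4→3, 5→5, 6→1, 7→7]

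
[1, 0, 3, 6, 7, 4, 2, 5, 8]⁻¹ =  [1, 0, 6, 2, 5, 7, 3, 4, 8]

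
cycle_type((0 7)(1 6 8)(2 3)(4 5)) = 2^3.3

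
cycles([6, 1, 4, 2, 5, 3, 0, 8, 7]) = (0 6)(2 4 5 3)(7 8)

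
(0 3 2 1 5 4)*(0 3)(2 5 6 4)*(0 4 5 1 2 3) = (0 4)(1 6 5 3)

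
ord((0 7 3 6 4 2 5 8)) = 8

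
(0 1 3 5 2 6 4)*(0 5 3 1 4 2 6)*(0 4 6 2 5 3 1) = (0 6 5 2 4 3 1)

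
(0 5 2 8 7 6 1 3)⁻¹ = (0 3 1 6 7 8 2 5)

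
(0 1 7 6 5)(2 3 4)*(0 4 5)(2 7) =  (0 1 2 3 5 4 7 6)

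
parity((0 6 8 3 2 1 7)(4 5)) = odd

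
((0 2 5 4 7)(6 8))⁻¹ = (0 7 4 5 2)(6 8)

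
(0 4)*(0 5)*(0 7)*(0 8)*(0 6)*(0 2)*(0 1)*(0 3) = (0 4 5 7 8 6 2 1 3)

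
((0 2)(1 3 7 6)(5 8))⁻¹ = (0 2)(1 6 7 3)(5 8)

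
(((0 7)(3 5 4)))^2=(3 4 5)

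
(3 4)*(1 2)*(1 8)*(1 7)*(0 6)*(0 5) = (0 6 5)(1 2 8 7)(3 4)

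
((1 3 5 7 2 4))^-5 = (1 3 5 7 2 4)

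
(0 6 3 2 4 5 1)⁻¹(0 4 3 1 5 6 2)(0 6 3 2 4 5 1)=(0 1 3 4 6 5 2)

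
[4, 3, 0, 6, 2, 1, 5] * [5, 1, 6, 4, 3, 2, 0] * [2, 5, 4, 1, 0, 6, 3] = [1, 0, 6, 2, 3, 5, 4]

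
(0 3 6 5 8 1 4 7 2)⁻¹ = (0 2 7 4 1 8 5 6 3)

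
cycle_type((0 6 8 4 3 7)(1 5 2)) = 3.6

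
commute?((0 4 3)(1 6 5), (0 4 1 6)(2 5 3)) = no:(0 4 3)(1 6 5)*(0 4 1 6)(2 5 3) = (0 1)(2 5 6 3 4), (0 4 1 6)(2 5 3)*(0 4 3)(1 6 5) = (0 3 2 1 5)(4 6)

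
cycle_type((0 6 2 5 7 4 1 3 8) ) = 9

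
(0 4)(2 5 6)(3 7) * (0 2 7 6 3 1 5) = (0 4 2)(1 5 3 6 7)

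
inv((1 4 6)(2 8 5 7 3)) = (1 6 4)(2 3 7 5 8)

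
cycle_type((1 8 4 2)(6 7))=2.4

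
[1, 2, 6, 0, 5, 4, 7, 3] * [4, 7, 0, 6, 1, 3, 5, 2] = [7, 0, 5, 4, 3, 1, 2, 6]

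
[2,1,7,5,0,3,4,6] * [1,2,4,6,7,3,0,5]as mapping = [0→4,1→2,2→5,3→3,4→1,5→6,6→7,7→0]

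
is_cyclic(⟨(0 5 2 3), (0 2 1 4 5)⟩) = no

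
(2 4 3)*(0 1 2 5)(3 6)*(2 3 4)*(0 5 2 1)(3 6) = (1 6 4 3 2)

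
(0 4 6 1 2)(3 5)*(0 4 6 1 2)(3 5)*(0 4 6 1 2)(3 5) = (0 1 4 2 6)(3 5)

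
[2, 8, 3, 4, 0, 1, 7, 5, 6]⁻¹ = [4, 5, 0, 2, 3, 7, 8, 6, 1]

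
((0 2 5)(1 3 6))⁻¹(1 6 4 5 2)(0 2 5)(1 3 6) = (0 5 3 1 4)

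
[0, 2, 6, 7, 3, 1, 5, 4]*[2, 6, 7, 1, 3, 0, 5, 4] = [2, 7, 5, 4, 1, 6, 0, 3]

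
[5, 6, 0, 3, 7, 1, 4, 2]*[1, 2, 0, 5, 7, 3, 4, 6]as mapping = [0→3, 1→4, 2→1, 3→5, 4→6, 5→2, 6→7, 7→0]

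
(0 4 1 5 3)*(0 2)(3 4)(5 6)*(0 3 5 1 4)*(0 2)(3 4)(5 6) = (0 6 1 5 2 4 3)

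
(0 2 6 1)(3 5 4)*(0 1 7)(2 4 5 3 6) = (0 4 6 7)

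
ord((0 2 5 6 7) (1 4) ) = 10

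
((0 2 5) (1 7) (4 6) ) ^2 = (0 5 2) 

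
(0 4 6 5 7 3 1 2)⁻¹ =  (0 2 1 3 7 5 6 4)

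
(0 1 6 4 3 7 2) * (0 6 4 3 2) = (0 1 4 2 6 3 7)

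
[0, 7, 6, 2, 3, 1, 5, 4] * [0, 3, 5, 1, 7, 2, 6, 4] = [0, 4, 6, 5, 1, 3, 2, 7]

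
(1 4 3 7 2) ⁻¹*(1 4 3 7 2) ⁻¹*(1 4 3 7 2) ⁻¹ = (1 3 2 4 7) 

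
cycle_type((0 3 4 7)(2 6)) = 2.4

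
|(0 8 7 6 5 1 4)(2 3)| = 14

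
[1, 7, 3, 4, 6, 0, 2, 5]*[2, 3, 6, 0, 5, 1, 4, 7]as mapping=[0→3, 1→7, 2→0, 3→5, 4→4, 5→2, 6→6, 7→1]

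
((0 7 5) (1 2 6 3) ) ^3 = (1 3 6 2) 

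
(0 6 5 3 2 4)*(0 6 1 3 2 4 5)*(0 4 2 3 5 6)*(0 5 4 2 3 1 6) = (0 6 2)(1 4 5)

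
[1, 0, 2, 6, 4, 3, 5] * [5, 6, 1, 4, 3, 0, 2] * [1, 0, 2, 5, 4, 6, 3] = [3, 6, 0, 2, 5, 4, 1]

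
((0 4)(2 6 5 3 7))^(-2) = (2 3 6 7 5)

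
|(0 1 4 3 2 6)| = 6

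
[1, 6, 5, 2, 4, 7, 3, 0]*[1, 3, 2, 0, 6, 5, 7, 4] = [3, 7, 5, 2, 6, 4, 0, 1]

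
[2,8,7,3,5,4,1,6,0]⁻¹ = [8,6,0,3,5,4,7,2,1]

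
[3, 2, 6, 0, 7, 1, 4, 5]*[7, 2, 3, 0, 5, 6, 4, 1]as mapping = [0→0, 1→3, 2→4, 3→7, 4→1, 5→2, 6→5, 7→6]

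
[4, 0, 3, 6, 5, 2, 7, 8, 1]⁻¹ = [1, 8, 5, 2, 0, 4, 3, 6, 7]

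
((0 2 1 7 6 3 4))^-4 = (0 7 4 1 3 2 6)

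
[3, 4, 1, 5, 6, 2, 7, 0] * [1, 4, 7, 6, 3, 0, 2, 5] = [6, 3, 4, 0, 2, 7, 5, 1]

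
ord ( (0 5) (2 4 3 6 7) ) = 10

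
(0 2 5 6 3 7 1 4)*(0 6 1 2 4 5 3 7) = (0 4 6 7 2 3) (1 5) 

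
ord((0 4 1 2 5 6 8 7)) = 8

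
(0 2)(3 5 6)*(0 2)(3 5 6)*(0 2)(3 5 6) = (0 2)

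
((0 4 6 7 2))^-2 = (0 7 4 2 6)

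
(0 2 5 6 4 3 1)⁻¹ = (0 1 3 4 6 5 2)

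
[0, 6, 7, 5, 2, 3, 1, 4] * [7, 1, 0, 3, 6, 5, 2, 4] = [7, 2, 4, 5, 0, 3, 1, 6]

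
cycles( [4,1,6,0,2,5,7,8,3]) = (0 4 2 6 7 8 3)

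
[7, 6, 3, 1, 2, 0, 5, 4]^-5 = [2, 0, 6, 5, 1, 4, 7, 3]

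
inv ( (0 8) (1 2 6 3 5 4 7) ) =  (0 8) (1 7 4 5 3 6 2) 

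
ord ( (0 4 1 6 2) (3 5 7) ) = 15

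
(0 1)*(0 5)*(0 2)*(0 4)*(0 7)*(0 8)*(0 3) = (0 1 5 2 4 7 8 3)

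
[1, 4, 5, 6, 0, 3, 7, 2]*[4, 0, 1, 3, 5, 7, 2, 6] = [0, 5, 7, 2, 4, 3, 6, 1]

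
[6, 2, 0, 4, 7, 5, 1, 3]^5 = [6, 2, 0, 7, 3, 5, 1, 4]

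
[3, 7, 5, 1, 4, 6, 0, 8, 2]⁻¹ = [6, 3, 8, 0, 4, 2, 5, 1, 7]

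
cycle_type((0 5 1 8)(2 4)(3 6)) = 2^2.4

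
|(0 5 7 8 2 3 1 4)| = 8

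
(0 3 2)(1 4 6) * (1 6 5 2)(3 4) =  (0 4 5 2)(1 3)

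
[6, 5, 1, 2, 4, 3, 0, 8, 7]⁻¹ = [6, 2, 3, 5, 4, 1, 0, 8, 7]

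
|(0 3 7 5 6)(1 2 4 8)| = 20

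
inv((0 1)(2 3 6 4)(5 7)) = (0 1)(2 4 6 3)(5 7)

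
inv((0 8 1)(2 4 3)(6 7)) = (0 1 8)(2 3 4)(6 7)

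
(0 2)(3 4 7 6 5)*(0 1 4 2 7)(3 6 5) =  (0 7 5 6 3 2 1 4)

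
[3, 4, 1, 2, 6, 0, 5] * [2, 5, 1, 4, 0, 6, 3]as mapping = [0→4, 1→0, 2→5, 3→1, 4→3, 5→2, 6→6]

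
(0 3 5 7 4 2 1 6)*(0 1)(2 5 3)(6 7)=(0 2)(1 7 4 5 6)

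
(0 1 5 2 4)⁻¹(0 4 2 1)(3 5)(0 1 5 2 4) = (0 4 5 1)(2 3)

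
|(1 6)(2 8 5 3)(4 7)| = 4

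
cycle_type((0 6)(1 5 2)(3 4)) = 2^2.3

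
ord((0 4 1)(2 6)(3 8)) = 6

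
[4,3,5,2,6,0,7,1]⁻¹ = [5,7,3,1,0,2,4,6]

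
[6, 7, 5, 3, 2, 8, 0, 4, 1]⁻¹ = [6, 8, 4, 3, 7, 2, 0, 1, 5]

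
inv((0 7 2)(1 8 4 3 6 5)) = (0 2 7)(1 5 6 3 4 8)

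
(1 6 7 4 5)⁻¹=(1 5 4 7 6)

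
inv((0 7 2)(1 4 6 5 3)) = (0 2 7)(1 3 5 6 4)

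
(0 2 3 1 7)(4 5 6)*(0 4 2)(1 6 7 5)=(1 5 7 4)(2 3 6)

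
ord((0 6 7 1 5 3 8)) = 7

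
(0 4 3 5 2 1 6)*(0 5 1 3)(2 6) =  (0 4)(1 2 3)(5 6)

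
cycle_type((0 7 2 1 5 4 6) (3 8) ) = 2.7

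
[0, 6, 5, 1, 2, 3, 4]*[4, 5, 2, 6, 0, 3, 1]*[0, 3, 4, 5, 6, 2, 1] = [6, 3, 5, 2, 4, 1, 0]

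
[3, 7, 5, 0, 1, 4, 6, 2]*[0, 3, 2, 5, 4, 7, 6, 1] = [5, 1, 7, 0, 3, 4, 6, 2]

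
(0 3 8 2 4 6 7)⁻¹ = (0 7 6 4 2 8 3)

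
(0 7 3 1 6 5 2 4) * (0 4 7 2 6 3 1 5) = (0 2 7 1 3 5 6)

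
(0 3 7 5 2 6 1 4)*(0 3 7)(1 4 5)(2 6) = (0 7 1 5 6 4 3)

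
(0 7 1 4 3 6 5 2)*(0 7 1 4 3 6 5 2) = (0 1 3 5)(2 7 4 6)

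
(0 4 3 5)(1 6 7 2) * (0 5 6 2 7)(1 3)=(0 4 1 2 3 6)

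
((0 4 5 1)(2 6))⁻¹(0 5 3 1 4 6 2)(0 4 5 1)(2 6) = (0 5 2 6 4 1 3)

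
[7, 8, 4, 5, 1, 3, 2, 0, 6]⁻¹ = [7, 4, 6, 5, 2, 3, 8, 0, 1]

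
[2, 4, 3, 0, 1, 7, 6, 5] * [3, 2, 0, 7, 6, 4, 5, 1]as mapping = [0→0, 1→6, 2→7, 3→3, 4→2, 5→1, 6→5, 7→4]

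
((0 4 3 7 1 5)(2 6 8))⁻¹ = (0 5 1 7 3 4)(2 8 6)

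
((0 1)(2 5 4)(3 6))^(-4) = (2 4 5)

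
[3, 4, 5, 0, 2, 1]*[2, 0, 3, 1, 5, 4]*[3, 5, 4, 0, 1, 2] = [5, 2, 1, 4, 0, 3]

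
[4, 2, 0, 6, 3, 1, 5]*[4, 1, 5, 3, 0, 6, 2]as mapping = [0→0, 1→5, 2→4, 3→2, 4→3, 5→1, 6→6]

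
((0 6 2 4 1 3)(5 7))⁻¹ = (0 3 1 4 2 6)(5 7)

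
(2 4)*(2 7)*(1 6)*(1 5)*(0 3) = (0 3)(1 6 5)(2 4 7)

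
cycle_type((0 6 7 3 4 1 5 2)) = 8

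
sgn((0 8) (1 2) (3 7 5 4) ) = -1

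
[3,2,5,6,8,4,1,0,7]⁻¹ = [7,6,1,0,5,2,3,8,4]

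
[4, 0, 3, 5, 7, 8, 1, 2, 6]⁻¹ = [1, 6, 7, 2, 0, 3, 8, 4, 5]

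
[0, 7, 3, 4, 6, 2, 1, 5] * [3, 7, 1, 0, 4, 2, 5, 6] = [3, 6, 0, 4, 5, 1, 7, 2]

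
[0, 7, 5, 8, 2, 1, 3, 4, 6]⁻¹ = [0, 5, 4, 6, 7, 2, 8, 1, 3]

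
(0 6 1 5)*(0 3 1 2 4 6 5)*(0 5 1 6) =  (0 1 5 3 6 2 4)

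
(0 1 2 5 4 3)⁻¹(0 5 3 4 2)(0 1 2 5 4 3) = (0 3 5 1 4)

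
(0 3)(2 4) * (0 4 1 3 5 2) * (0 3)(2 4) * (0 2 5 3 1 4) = (0 3 5)(1 2 4)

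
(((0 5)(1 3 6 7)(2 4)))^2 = (1 6)(3 7)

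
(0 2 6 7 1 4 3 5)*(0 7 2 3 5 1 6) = (0 3 1 4 5 7 6 2)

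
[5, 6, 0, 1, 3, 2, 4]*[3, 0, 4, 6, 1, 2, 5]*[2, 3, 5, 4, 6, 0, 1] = [5, 0, 4, 2, 1, 6, 3]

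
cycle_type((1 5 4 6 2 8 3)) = 7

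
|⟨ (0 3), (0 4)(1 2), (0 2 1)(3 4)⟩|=120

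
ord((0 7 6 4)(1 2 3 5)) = 4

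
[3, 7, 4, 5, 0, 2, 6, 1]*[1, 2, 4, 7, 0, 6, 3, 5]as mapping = [0→7, 1→5, 2→0, 3→6, 4→1, 5→4, 6→3, 7→2]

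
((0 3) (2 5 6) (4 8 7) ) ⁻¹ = (0 3) (2 6 5) (4 7 8) 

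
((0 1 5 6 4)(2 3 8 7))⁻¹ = (0 4 6 5 1)(2 7 8 3)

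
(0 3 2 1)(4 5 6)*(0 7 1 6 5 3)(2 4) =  (1 7)(2 6)(3 4)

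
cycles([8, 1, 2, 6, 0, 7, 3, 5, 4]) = (0 8 4)(3 6)(5 7)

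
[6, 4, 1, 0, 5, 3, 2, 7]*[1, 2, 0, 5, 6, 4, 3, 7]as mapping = [0→3, 1→6, 2→2, 3→1, 4→4, 5→5, 6→0, 7→7]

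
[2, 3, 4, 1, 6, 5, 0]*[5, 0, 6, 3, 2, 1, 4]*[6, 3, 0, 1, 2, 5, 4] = [4, 1, 0, 6, 2, 3, 5]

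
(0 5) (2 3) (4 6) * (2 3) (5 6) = (0 6 4 5) 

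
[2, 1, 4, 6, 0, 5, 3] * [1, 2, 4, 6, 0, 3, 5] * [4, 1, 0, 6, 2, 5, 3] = [2, 0, 4, 5, 1, 6, 3]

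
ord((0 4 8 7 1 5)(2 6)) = 6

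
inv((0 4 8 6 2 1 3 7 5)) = (0 5 7 3 1 2 6 8 4)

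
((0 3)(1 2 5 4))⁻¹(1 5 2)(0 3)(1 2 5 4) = (2 4 5)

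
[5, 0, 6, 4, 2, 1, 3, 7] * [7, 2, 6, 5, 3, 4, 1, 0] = [4, 7, 1, 3, 6, 2, 5, 0]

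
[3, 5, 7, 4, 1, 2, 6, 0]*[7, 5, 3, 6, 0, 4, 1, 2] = [6, 4, 2, 0, 5, 3, 1, 7]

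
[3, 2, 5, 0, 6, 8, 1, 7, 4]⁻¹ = [3, 6, 1, 0, 8, 2, 4, 7, 5]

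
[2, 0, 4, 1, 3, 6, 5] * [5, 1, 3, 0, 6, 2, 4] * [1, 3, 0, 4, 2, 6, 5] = [4, 6, 5, 3, 1, 2, 0]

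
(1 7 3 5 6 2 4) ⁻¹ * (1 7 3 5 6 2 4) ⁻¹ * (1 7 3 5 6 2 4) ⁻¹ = (1 6 7 2 3 4 5) 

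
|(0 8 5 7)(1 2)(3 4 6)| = 12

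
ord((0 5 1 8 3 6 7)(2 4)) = 14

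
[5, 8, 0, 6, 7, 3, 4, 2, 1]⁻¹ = [2, 8, 7, 5, 6, 0, 3, 4, 1]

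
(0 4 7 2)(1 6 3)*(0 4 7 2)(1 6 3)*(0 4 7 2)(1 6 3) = (0 2 7 4)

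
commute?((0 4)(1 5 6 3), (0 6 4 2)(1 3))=no:(0 4)(1 5 6 3) * (0 6 4 2)(1 3)=(0 2)(1 5 4 6), (0 6 4 2)(1 3) * (0 4)(1 5 6 3)=(0 3 5 6)(2 4)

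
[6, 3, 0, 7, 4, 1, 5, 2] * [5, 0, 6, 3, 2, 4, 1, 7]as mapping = [0→1, 1→3, 2→5, 3→7, 4→2, 5→0, 6→4, 7→6]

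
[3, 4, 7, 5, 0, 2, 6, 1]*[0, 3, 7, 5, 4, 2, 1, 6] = [5, 4, 6, 2, 0, 7, 1, 3]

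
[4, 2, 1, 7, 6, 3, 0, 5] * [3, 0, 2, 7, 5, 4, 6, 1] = [5, 2, 0, 1, 6, 7, 3, 4]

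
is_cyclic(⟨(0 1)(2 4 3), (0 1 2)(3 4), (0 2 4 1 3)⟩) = no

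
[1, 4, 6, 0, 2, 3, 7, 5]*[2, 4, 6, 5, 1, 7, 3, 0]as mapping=[0→4, 1→1, 2→3, 3→2, 4→6, 5→5, 6→0, 7→7]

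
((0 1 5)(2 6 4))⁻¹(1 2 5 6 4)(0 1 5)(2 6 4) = (0 4 2 5 6)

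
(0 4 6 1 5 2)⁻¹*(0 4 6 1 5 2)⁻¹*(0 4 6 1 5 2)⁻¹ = (0 1)(2 6)(4 5)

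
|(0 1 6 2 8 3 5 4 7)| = 9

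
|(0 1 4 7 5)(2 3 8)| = 15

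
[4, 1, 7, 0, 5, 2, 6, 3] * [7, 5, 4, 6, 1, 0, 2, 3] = [1, 5, 3, 7, 0, 4, 2, 6]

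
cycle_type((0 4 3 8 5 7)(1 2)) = 2.6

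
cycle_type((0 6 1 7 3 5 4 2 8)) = 9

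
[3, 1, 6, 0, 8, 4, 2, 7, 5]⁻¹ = [3, 1, 6, 0, 5, 8, 2, 7, 4]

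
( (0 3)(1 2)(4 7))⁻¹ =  (0 3)(1 2)(4 7)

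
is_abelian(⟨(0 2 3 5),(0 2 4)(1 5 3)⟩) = no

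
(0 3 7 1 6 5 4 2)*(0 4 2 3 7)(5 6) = (0 7 1 5 2 4 3)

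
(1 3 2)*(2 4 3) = (1 2) (3 4) 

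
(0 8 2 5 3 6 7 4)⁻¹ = (0 4 7 6 3 5 2 8)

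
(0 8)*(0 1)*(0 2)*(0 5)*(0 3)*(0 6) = (0 8 1 2 5 3 6)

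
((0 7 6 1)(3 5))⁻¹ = (0 1 6 7)(3 5)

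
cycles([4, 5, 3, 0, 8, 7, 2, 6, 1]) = (0 4 8 1 5 7 6 2 3)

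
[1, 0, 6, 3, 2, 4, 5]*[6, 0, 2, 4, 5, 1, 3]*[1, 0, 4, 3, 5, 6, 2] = [1, 2, 3, 5, 4, 6, 0]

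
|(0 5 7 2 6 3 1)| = 7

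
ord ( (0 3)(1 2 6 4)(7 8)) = 4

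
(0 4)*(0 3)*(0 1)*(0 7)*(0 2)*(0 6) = (0 4 3 1 7 2 6)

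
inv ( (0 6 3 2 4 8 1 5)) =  (0 5 1 8 4 2 3 6)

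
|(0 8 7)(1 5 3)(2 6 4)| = 3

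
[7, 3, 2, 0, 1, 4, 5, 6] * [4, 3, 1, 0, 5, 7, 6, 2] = [2, 0, 1, 4, 3, 5, 7, 6]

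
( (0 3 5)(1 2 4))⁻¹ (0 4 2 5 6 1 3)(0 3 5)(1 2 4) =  (0 6 2 5 3 1 4)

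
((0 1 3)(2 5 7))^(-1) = (0 3 1)(2 7 5)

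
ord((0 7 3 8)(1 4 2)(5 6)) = 12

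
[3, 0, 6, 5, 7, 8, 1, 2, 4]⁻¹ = [1, 6, 7, 0, 8, 3, 2, 4, 5]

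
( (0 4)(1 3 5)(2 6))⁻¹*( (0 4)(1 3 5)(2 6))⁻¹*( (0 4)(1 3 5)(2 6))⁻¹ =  (0 4)(2 6)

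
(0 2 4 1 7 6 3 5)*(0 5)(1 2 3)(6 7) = (0 3)(1 6)(2 4)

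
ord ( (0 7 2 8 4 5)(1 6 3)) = 6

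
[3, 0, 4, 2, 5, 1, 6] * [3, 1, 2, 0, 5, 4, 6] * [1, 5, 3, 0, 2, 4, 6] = [1, 0, 4, 3, 2, 5, 6]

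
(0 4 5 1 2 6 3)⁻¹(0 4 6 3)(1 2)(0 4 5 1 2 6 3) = (0 4 5 3)(2 6)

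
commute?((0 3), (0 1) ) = no:(0 3) * (0 1) = (0 3 1), (0 1) * (0 3) = (0 1 3) 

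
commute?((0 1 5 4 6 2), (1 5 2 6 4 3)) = no:(0 1 5 4 6 2)*(1 5 2 6 4 3) = (0 5 3 1 2), (1 5 2 6 4 3)*(0 1 5 4 6 2) = (0 1 4 3 5)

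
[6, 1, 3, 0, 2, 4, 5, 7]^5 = [3, 1, 4, 2, 5, 6, 0, 7]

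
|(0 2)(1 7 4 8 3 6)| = 6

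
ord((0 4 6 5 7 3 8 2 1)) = 9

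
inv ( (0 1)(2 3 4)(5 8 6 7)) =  (0 1)(2 4 3)(5 7 6 8)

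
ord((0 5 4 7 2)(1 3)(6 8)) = 10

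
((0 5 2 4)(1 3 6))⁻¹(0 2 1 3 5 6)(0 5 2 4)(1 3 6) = (1 5 4 3 6 2)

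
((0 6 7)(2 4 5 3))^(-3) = (2 4 5 3)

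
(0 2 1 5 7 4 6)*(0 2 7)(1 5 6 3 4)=(0 7 1 6 2 5)(3 4)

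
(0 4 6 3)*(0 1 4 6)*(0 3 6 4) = (0 4 3 1)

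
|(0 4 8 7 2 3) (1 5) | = 6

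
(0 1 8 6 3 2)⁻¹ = (0 2 3 6 8 1)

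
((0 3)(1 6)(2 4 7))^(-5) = (0 3)(1 6)(2 4 7)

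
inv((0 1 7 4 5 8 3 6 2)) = (0 2 6 3 8 5 4 7 1)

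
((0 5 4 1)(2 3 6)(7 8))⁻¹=(0 1 4 5)(2 6 3)(7 8)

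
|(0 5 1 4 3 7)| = 6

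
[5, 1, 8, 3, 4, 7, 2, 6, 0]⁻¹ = [8, 1, 6, 3, 4, 0, 7, 5, 2]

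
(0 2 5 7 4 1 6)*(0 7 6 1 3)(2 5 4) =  (0 5 6 7 2 4 3)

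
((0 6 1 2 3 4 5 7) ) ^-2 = (0 5 3 1) (2 6 7 4) 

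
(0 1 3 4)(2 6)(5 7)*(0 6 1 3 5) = (0 3 4 6 2 1 5 7)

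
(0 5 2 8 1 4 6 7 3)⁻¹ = (0 3 7 6 4 1 8 2 5)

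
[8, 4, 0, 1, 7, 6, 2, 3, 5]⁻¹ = [2, 3, 6, 7, 1, 8, 5, 4, 0]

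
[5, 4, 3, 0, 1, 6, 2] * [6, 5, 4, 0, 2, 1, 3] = [1, 2, 0, 6, 5, 3, 4]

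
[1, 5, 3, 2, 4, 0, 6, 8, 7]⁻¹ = [5, 0, 3, 2, 4, 1, 6, 8, 7]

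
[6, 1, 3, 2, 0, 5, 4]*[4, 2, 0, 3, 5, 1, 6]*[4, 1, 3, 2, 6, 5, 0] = [0, 3, 2, 4, 6, 1, 5]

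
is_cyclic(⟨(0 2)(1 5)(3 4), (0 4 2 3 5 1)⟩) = no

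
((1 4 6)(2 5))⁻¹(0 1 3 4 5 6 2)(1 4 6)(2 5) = (0 4 3 6 2 1 5)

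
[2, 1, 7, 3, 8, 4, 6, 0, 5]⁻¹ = [7, 1, 0, 3, 5, 8, 6, 2, 4]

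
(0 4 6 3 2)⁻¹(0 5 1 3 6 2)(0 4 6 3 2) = (0 4 5 1 2 3)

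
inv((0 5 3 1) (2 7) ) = (0 1 3 5) (2 7) 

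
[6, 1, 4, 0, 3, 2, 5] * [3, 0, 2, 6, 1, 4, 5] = [5, 0, 1, 3, 6, 2, 4]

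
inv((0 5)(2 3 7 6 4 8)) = (0 5)(2 8 4 6 7 3)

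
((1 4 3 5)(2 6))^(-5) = (1 5 3 4)(2 6)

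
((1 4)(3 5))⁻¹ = (1 4)(3 5)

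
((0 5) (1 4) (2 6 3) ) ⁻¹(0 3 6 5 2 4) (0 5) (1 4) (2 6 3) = (0 6 1 5 2 3) 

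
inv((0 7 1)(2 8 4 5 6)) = (0 1 7)(2 6 5 4 8)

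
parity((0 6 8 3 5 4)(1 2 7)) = odd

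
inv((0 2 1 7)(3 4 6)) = (0 7 1 2)(3 6 4)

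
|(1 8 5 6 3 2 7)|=7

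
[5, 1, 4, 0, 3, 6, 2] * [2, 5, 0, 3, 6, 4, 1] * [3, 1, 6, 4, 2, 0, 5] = [2, 0, 5, 6, 4, 1, 3]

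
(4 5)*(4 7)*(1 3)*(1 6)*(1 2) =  (1 3 6 2) (4 5 7) 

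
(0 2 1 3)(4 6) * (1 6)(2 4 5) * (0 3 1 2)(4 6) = (0 6 5)(2 4)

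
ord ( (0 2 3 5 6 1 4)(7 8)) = 14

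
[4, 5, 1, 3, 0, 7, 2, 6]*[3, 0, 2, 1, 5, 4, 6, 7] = [5, 4, 0, 1, 3, 7, 2, 6]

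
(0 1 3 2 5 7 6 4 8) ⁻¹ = (0 8 4 6 7 5 2 3 1) 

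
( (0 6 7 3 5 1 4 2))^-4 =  (0 5)(1 6)(2 3)(4 7)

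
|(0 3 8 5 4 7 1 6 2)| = 9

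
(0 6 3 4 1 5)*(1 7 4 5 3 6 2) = (0 2 1 3 5)(4 7)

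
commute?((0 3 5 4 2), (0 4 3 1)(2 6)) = no:(0 3 5 4 2) * (0 4 3 1)(2 6) = (0 1)(2 4 6)(3 5), (0 4 3 1)(2 6) * (0 3 5 4 2) = (0 2 6)(1 3)(4 5)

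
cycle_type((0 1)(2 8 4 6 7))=2.5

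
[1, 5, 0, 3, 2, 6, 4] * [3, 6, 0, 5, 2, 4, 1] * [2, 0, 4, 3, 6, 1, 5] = [5, 6, 3, 1, 2, 0, 4]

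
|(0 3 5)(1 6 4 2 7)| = 15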